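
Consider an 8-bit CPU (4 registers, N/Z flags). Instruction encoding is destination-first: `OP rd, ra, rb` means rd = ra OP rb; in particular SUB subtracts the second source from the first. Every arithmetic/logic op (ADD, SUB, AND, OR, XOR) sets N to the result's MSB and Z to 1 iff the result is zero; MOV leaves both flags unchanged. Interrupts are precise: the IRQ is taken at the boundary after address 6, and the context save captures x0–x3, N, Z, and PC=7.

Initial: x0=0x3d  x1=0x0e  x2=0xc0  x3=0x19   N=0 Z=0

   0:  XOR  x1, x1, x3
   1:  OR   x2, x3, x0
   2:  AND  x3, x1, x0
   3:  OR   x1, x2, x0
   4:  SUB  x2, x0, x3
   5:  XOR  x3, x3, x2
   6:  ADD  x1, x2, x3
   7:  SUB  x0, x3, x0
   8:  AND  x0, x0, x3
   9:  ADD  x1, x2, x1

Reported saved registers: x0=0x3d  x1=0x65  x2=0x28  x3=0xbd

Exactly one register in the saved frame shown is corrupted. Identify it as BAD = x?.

after  0: x0=0x3d x1=0x17 x2=0xc0 x3=0x19  N=0 Z=0
after  1: x0=0x3d x1=0x17 x2=0x3d x3=0x19  N=0 Z=0
after  2: x0=0x3d x1=0x17 x2=0x3d x3=0x15  N=0 Z=0
after  3: x0=0x3d x1=0x3d x2=0x3d x3=0x15  N=0 Z=0
after  4: x0=0x3d x1=0x3d x2=0x28 x3=0x15  N=0 Z=0
after  5: x0=0x3d x1=0x3d x2=0x28 x3=0x3d  N=0 Z=0
after  6: x0=0x3d x1=0x65 x2=0x28 x3=0x3d  N=0 Z=0
-- IRQ taken; context saved, return-PC = 7 --
mismatch: x3: reported 0xbd vs actual 0x3d

BAD = x3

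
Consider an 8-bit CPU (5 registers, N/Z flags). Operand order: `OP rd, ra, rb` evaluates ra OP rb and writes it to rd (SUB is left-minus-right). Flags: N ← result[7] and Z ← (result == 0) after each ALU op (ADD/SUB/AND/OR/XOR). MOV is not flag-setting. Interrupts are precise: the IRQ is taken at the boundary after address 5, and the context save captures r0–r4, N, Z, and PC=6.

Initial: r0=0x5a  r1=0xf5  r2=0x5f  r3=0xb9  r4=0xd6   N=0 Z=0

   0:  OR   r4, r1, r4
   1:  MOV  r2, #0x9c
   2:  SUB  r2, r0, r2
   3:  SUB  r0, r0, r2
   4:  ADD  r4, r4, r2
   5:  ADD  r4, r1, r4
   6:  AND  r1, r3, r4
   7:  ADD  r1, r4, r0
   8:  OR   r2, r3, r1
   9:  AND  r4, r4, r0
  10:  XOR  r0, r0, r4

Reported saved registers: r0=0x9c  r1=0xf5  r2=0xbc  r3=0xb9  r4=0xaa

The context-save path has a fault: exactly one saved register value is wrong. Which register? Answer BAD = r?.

BAD = r2

after  0: r0=0x5a r1=0xf5 r2=0x5f r3=0xb9 r4=0xf7  N=1 Z=0
after  1: r0=0x5a r1=0xf5 r2=0x9c r3=0xb9 r4=0xf7  N=1 Z=0
after  2: r0=0x5a r1=0xf5 r2=0xbe r3=0xb9 r4=0xf7  N=1 Z=0
after  3: r0=0x9c r1=0xf5 r2=0xbe r3=0xb9 r4=0xf7  N=1 Z=0
after  4: r0=0x9c r1=0xf5 r2=0xbe r3=0xb9 r4=0xb5  N=1 Z=0
after  5: r0=0x9c r1=0xf5 r2=0xbe r3=0xb9 r4=0xaa  N=1 Z=0
-- IRQ taken; context saved, return-PC = 6 --
mismatch: r2: reported 0xbc vs actual 0xbe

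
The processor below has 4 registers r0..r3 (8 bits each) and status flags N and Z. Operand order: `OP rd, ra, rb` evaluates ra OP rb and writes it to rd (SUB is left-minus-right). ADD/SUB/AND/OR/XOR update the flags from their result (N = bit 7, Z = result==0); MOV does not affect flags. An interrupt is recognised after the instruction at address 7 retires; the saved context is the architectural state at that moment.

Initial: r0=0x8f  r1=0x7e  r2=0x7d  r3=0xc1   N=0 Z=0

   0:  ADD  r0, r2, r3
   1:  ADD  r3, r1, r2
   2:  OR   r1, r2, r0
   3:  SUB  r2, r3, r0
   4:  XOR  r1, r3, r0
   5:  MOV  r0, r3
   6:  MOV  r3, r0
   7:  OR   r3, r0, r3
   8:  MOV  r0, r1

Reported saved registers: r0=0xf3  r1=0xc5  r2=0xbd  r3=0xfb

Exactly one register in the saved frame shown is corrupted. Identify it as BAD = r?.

after  0: r0=0x3e r1=0x7e r2=0x7d r3=0xc1  N=0 Z=0
after  1: r0=0x3e r1=0x7e r2=0x7d r3=0xfb  N=1 Z=0
after  2: r0=0x3e r1=0x7f r2=0x7d r3=0xfb  N=0 Z=0
after  3: r0=0x3e r1=0x7f r2=0xbd r3=0xfb  N=1 Z=0
after  4: r0=0x3e r1=0xc5 r2=0xbd r3=0xfb  N=1 Z=0
after  5: r0=0xfb r1=0xc5 r2=0xbd r3=0xfb  N=1 Z=0
after  6: r0=0xfb r1=0xc5 r2=0xbd r3=0xfb  N=1 Z=0
after  7: r0=0xfb r1=0xc5 r2=0xbd r3=0xfb  N=1 Z=0
-- IRQ taken; context saved, return-PC = 8 --
mismatch: r0: reported 0xf3 vs actual 0xfb

BAD = r0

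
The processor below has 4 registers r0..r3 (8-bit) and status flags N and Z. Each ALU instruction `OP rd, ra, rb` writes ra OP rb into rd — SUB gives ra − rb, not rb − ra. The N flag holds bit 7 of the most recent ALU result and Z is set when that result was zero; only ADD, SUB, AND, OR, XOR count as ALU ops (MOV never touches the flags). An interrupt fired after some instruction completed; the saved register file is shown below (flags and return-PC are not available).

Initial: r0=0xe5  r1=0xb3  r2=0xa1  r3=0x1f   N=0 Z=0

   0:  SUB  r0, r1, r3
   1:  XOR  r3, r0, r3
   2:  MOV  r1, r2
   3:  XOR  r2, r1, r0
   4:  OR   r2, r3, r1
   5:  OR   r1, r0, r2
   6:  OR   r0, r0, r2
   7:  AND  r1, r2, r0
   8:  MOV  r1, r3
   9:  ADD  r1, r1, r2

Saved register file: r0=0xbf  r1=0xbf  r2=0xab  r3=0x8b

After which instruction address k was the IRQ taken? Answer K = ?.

K = 6

after  0: r0=0x94 r1=0xb3 r2=0xa1 r3=0x1f  N=1 Z=0
after  1: r0=0x94 r1=0xb3 r2=0xa1 r3=0x8b  N=1 Z=0
after  2: r0=0x94 r1=0xa1 r2=0xa1 r3=0x8b  N=1 Z=0
after  3: r0=0x94 r1=0xa1 r2=0x35 r3=0x8b  N=0 Z=0
after  4: r0=0x94 r1=0xa1 r2=0xab r3=0x8b  N=1 Z=0
after  5: r0=0x94 r1=0xbf r2=0xab r3=0x8b  N=1 Z=0
after  6: r0=0xbf r1=0xbf r2=0xab r3=0x8b  N=1 Z=0
-- IRQ taken; context saved, return-PC = 7 --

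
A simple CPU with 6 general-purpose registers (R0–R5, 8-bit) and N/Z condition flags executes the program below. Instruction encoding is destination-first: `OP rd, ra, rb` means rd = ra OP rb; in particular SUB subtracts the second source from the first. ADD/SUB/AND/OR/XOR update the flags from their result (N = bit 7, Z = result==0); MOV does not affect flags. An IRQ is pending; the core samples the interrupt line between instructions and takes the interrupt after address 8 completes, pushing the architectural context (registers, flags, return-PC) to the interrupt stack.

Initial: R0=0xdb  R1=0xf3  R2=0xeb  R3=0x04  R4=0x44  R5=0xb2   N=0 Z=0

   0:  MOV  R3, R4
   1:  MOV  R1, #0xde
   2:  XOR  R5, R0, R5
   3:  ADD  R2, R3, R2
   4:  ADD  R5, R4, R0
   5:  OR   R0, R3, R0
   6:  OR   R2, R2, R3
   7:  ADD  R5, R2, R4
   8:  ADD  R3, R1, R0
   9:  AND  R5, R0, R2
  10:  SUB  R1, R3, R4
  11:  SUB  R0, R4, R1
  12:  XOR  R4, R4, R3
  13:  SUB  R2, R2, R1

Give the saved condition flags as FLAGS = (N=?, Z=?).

FLAGS = (N=1, Z=0)

after  0: R0=0xdb R1=0xf3 R2=0xeb R3=0x44 R4=0x44 R5=0xb2  N=0 Z=0
after  1: R0=0xdb R1=0xde R2=0xeb R3=0x44 R4=0x44 R5=0xb2  N=0 Z=0
after  2: R0=0xdb R1=0xde R2=0xeb R3=0x44 R4=0x44 R5=0x69  N=0 Z=0
after  3: R0=0xdb R1=0xde R2=0x2f R3=0x44 R4=0x44 R5=0x69  N=0 Z=0
after  4: R0=0xdb R1=0xde R2=0x2f R3=0x44 R4=0x44 R5=0x1f  N=0 Z=0
after  5: R0=0xdf R1=0xde R2=0x2f R3=0x44 R4=0x44 R5=0x1f  N=1 Z=0
after  6: R0=0xdf R1=0xde R2=0x6f R3=0x44 R4=0x44 R5=0x1f  N=0 Z=0
after  7: R0=0xdf R1=0xde R2=0x6f R3=0x44 R4=0x44 R5=0xb3  N=1 Z=0
after  8: R0=0xdf R1=0xde R2=0x6f R3=0xbd R4=0x44 R5=0xb3  N=1 Z=0
-- IRQ taken; context saved, return-PC = 9 --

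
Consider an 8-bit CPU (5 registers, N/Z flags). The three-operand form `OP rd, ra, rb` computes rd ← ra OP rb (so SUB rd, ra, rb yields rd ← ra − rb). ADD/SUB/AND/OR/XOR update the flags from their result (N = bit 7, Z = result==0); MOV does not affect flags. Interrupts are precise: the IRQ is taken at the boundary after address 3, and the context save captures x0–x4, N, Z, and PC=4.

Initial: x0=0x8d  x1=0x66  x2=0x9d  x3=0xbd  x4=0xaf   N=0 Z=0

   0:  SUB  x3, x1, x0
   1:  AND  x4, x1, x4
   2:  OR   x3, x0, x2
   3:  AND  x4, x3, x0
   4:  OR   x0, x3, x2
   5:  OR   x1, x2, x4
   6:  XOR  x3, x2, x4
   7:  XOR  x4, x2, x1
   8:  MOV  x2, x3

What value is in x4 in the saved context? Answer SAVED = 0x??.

SAVED = 0x8d

after  0: x0=0x8d x1=0x66 x2=0x9d x3=0xd9 x4=0xaf  N=1 Z=0
after  1: x0=0x8d x1=0x66 x2=0x9d x3=0xd9 x4=0x26  N=0 Z=0
after  2: x0=0x8d x1=0x66 x2=0x9d x3=0x9d x4=0x26  N=1 Z=0
after  3: x0=0x8d x1=0x66 x2=0x9d x3=0x9d x4=0x8d  N=1 Z=0
-- IRQ taken; context saved, return-PC = 4 --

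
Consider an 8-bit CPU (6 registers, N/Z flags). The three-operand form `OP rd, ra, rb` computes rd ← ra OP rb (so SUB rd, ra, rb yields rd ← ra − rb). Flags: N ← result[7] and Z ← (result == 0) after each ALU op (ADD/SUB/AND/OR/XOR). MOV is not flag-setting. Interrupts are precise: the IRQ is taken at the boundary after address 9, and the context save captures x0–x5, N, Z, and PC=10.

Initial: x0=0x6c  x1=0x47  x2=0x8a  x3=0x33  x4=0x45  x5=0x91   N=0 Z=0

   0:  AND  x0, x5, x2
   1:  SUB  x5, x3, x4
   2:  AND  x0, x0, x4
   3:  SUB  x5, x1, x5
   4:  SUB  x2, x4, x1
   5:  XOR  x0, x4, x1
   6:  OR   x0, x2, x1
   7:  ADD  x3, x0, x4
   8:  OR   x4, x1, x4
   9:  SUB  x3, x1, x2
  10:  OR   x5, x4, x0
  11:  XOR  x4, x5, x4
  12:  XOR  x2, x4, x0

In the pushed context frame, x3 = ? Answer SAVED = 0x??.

SAVED = 0x49

after  0: x0=0x80 x1=0x47 x2=0x8a x3=0x33 x4=0x45 x5=0x91  N=1 Z=0
after  1: x0=0x80 x1=0x47 x2=0x8a x3=0x33 x4=0x45 x5=0xee  N=1 Z=0
after  2: x0=0x00 x1=0x47 x2=0x8a x3=0x33 x4=0x45 x5=0xee  N=0 Z=1
after  3: x0=0x00 x1=0x47 x2=0x8a x3=0x33 x4=0x45 x5=0x59  N=0 Z=0
after  4: x0=0x00 x1=0x47 x2=0xfe x3=0x33 x4=0x45 x5=0x59  N=1 Z=0
after  5: x0=0x02 x1=0x47 x2=0xfe x3=0x33 x4=0x45 x5=0x59  N=0 Z=0
after  6: x0=0xff x1=0x47 x2=0xfe x3=0x33 x4=0x45 x5=0x59  N=1 Z=0
after  7: x0=0xff x1=0x47 x2=0xfe x3=0x44 x4=0x45 x5=0x59  N=0 Z=0
after  8: x0=0xff x1=0x47 x2=0xfe x3=0x44 x4=0x47 x5=0x59  N=0 Z=0
after  9: x0=0xff x1=0x47 x2=0xfe x3=0x49 x4=0x47 x5=0x59  N=0 Z=0
-- IRQ taken; context saved, return-PC = 10 --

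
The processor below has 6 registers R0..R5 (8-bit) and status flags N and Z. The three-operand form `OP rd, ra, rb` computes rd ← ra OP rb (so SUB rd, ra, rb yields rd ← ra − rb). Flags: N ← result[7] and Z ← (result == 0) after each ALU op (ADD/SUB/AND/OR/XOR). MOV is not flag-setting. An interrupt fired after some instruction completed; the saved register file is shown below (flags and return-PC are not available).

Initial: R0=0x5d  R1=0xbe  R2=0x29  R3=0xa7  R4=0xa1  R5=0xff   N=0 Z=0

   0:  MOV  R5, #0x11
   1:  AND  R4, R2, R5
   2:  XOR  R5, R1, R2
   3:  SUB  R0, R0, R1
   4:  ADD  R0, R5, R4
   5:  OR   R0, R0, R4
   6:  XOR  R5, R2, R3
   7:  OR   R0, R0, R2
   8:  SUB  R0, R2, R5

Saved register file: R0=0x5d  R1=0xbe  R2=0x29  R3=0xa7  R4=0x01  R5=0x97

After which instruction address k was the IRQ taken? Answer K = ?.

K = 2

after  0: R0=0x5d R1=0xbe R2=0x29 R3=0xa7 R4=0xa1 R5=0x11  N=0 Z=0
after  1: R0=0x5d R1=0xbe R2=0x29 R3=0xa7 R4=0x01 R5=0x11  N=0 Z=0
after  2: R0=0x5d R1=0xbe R2=0x29 R3=0xa7 R4=0x01 R5=0x97  N=1 Z=0
-- IRQ taken; context saved, return-PC = 3 --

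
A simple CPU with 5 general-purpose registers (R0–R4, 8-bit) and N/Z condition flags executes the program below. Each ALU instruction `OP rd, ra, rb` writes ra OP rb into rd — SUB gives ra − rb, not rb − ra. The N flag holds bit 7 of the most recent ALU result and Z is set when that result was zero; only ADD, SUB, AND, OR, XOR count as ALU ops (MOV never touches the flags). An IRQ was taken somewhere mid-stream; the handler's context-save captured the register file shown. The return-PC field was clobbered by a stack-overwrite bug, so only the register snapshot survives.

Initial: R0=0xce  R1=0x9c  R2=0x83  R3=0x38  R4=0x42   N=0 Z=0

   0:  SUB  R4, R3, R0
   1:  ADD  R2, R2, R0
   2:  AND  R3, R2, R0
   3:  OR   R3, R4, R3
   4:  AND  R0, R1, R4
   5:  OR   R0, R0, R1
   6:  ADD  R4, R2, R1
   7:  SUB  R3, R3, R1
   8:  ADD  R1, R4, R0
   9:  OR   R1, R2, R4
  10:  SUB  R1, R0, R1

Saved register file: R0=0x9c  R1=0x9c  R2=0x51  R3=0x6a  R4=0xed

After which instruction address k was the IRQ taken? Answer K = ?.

after  0: R0=0xce R1=0x9c R2=0x83 R3=0x38 R4=0x6a  N=0 Z=0
after  1: R0=0xce R1=0x9c R2=0x51 R3=0x38 R4=0x6a  N=0 Z=0
after  2: R0=0xce R1=0x9c R2=0x51 R3=0x40 R4=0x6a  N=0 Z=0
after  3: R0=0xce R1=0x9c R2=0x51 R3=0x6a R4=0x6a  N=0 Z=0
after  4: R0=0x08 R1=0x9c R2=0x51 R3=0x6a R4=0x6a  N=0 Z=0
after  5: R0=0x9c R1=0x9c R2=0x51 R3=0x6a R4=0x6a  N=1 Z=0
after  6: R0=0x9c R1=0x9c R2=0x51 R3=0x6a R4=0xed  N=1 Z=0
-- IRQ taken; context saved, return-PC = 7 --

K = 6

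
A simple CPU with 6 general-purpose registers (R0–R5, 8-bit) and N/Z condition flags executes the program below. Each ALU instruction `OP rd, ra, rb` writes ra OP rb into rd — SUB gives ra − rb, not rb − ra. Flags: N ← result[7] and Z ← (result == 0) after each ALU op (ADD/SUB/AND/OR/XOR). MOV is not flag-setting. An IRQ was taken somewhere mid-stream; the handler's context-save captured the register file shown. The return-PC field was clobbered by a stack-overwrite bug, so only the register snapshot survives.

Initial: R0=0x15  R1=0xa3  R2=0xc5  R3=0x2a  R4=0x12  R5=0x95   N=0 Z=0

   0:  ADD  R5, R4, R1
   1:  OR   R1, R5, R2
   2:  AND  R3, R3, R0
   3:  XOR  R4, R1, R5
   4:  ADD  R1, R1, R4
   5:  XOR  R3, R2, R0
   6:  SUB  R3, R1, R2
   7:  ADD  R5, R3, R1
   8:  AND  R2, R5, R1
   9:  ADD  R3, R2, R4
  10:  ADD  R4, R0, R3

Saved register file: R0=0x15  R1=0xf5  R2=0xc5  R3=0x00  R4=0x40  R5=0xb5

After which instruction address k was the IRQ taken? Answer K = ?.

K = 3

after  0: R0=0x15 R1=0xa3 R2=0xc5 R3=0x2a R4=0x12 R5=0xb5  N=1 Z=0
after  1: R0=0x15 R1=0xf5 R2=0xc5 R3=0x2a R4=0x12 R5=0xb5  N=1 Z=0
after  2: R0=0x15 R1=0xf5 R2=0xc5 R3=0x00 R4=0x12 R5=0xb5  N=0 Z=1
after  3: R0=0x15 R1=0xf5 R2=0xc5 R3=0x00 R4=0x40 R5=0xb5  N=0 Z=0
-- IRQ taken; context saved, return-PC = 4 --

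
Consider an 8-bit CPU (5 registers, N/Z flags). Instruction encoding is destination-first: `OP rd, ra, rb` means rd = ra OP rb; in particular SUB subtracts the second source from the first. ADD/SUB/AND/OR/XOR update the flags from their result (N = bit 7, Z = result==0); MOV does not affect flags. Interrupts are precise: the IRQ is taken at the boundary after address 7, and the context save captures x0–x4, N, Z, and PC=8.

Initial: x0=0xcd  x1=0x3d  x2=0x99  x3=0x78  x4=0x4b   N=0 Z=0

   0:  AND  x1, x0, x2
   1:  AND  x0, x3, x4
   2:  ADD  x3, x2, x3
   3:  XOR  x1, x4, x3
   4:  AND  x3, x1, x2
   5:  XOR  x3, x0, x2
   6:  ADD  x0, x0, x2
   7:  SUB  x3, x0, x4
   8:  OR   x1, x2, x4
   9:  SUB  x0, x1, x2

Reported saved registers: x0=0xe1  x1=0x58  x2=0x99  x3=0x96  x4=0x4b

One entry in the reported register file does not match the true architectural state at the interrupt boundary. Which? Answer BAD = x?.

BAD = x1

after  0: x0=0xcd x1=0x89 x2=0x99 x3=0x78 x4=0x4b  N=1 Z=0
after  1: x0=0x48 x1=0x89 x2=0x99 x3=0x78 x4=0x4b  N=0 Z=0
after  2: x0=0x48 x1=0x89 x2=0x99 x3=0x11 x4=0x4b  N=0 Z=0
after  3: x0=0x48 x1=0x5a x2=0x99 x3=0x11 x4=0x4b  N=0 Z=0
after  4: x0=0x48 x1=0x5a x2=0x99 x3=0x18 x4=0x4b  N=0 Z=0
after  5: x0=0x48 x1=0x5a x2=0x99 x3=0xd1 x4=0x4b  N=1 Z=0
after  6: x0=0xe1 x1=0x5a x2=0x99 x3=0xd1 x4=0x4b  N=1 Z=0
after  7: x0=0xe1 x1=0x5a x2=0x99 x3=0x96 x4=0x4b  N=1 Z=0
-- IRQ taken; context saved, return-PC = 8 --
mismatch: x1: reported 0x58 vs actual 0x5a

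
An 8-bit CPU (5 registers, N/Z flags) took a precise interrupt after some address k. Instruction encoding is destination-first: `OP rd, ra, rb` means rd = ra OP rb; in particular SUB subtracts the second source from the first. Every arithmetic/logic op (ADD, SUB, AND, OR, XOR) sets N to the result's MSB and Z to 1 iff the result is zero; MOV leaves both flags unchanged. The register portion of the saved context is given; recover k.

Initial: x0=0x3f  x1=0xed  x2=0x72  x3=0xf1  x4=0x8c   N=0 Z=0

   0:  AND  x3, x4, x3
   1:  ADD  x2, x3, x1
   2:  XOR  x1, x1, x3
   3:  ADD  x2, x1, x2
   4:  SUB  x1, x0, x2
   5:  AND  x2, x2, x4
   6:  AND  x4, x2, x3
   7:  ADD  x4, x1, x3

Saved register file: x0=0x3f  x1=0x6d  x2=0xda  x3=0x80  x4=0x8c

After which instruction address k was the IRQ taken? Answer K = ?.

after  0: x0=0x3f x1=0xed x2=0x72 x3=0x80 x4=0x8c  N=1 Z=0
after  1: x0=0x3f x1=0xed x2=0x6d x3=0x80 x4=0x8c  N=0 Z=0
after  2: x0=0x3f x1=0x6d x2=0x6d x3=0x80 x4=0x8c  N=0 Z=0
after  3: x0=0x3f x1=0x6d x2=0xda x3=0x80 x4=0x8c  N=1 Z=0
-- IRQ taken; context saved, return-PC = 4 --

K = 3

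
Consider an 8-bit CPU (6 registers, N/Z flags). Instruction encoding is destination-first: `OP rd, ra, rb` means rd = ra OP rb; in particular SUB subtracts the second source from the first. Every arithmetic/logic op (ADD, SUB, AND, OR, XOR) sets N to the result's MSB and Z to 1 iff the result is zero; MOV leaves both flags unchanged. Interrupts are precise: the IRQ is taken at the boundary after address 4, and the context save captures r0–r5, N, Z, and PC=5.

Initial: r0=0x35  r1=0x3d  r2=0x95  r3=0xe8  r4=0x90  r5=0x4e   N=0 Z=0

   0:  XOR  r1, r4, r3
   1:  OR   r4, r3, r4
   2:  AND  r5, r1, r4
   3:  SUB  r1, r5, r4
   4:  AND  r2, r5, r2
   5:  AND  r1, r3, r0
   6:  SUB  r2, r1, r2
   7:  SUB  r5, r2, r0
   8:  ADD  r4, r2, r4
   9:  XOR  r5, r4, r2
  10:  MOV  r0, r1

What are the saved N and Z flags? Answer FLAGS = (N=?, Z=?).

after  0: r0=0x35 r1=0x78 r2=0x95 r3=0xe8 r4=0x90 r5=0x4e  N=0 Z=0
after  1: r0=0x35 r1=0x78 r2=0x95 r3=0xe8 r4=0xf8 r5=0x4e  N=1 Z=0
after  2: r0=0x35 r1=0x78 r2=0x95 r3=0xe8 r4=0xf8 r5=0x78  N=0 Z=0
after  3: r0=0x35 r1=0x80 r2=0x95 r3=0xe8 r4=0xf8 r5=0x78  N=1 Z=0
after  4: r0=0x35 r1=0x80 r2=0x10 r3=0xe8 r4=0xf8 r5=0x78  N=0 Z=0
-- IRQ taken; context saved, return-PC = 5 --

FLAGS = (N=0, Z=0)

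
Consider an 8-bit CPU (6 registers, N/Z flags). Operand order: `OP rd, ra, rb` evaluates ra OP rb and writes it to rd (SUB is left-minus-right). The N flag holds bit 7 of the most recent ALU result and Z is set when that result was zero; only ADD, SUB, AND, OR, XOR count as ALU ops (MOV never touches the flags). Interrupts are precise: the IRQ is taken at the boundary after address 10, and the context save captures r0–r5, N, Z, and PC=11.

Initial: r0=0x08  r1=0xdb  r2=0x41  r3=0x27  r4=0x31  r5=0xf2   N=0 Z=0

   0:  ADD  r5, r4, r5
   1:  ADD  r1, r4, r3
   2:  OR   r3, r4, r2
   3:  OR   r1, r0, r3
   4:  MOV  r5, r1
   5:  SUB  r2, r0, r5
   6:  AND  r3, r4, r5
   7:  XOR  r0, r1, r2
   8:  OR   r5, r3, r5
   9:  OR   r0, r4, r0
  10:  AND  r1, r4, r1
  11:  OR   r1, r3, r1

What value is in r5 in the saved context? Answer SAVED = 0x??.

SAVED = 0x79

after  0: r0=0x08 r1=0xdb r2=0x41 r3=0x27 r4=0x31 r5=0x23  N=0 Z=0
after  1: r0=0x08 r1=0x58 r2=0x41 r3=0x27 r4=0x31 r5=0x23  N=0 Z=0
after  2: r0=0x08 r1=0x58 r2=0x41 r3=0x71 r4=0x31 r5=0x23  N=0 Z=0
after  3: r0=0x08 r1=0x79 r2=0x41 r3=0x71 r4=0x31 r5=0x23  N=0 Z=0
after  4: r0=0x08 r1=0x79 r2=0x41 r3=0x71 r4=0x31 r5=0x79  N=0 Z=0
after  5: r0=0x08 r1=0x79 r2=0x8f r3=0x71 r4=0x31 r5=0x79  N=1 Z=0
after  6: r0=0x08 r1=0x79 r2=0x8f r3=0x31 r4=0x31 r5=0x79  N=0 Z=0
after  7: r0=0xf6 r1=0x79 r2=0x8f r3=0x31 r4=0x31 r5=0x79  N=1 Z=0
after  8: r0=0xf6 r1=0x79 r2=0x8f r3=0x31 r4=0x31 r5=0x79  N=0 Z=0
after  9: r0=0xf7 r1=0x79 r2=0x8f r3=0x31 r4=0x31 r5=0x79  N=1 Z=0
after 10: r0=0xf7 r1=0x31 r2=0x8f r3=0x31 r4=0x31 r5=0x79  N=0 Z=0
-- IRQ taken; context saved, return-PC = 11 --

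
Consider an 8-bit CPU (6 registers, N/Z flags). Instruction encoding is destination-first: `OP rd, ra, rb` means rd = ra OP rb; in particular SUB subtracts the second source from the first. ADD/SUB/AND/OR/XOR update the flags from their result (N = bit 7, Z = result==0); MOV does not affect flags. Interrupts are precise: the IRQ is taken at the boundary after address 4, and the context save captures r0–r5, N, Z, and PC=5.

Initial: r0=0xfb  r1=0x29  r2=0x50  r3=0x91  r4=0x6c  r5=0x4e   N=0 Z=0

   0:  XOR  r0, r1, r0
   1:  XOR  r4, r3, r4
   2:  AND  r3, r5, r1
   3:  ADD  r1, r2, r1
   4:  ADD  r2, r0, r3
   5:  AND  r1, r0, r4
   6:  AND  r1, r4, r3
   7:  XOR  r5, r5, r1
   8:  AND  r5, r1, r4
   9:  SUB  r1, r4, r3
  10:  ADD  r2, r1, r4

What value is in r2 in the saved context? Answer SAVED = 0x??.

after  0: r0=0xd2 r1=0x29 r2=0x50 r3=0x91 r4=0x6c r5=0x4e  N=1 Z=0
after  1: r0=0xd2 r1=0x29 r2=0x50 r3=0x91 r4=0xfd r5=0x4e  N=1 Z=0
after  2: r0=0xd2 r1=0x29 r2=0x50 r3=0x08 r4=0xfd r5=0x4e  N=0 Z=0
after  3: r0=0xd2 r1=0x79 r2=0x50 r3=0x08 r4=0xfd r5=0x4e  N=0 Z=0
after  4: r0=0xd2 r1=0x79 r2=0xda r3=0x08 r4=0xfd r5=0x4e  N=1 Z=0
-- IRQ taken; context saved, return-PC = 5 --

SAVED = 0xda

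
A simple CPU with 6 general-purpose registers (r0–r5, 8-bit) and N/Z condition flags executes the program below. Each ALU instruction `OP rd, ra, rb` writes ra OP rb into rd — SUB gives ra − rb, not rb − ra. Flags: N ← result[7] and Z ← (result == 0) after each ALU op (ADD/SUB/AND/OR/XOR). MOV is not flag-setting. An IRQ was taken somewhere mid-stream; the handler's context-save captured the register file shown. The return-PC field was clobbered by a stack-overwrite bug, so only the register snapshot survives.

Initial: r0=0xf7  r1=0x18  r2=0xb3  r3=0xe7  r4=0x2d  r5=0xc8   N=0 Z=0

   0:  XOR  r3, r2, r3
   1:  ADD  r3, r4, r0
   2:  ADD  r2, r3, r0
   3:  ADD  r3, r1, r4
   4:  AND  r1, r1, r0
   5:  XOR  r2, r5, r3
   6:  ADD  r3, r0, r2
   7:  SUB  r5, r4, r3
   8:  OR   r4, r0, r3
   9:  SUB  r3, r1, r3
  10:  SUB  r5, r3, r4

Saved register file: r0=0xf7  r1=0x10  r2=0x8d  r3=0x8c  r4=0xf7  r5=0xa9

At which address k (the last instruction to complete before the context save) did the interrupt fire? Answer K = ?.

K = 9

after  0: r0=0xf7 r1=0x18 r2=0xb3 r3=0x54 r4=0x2d r5=0xc8  N=0 Z=0
after  1: r0=0xf7 r1=0x18 r2=0xb3 r3=0x24 r4=0x2d r5=0xc8  N=0 Z=0
after  2: r0=0xf7 r1=0x18 r2=0x1b r3=0x24 r4=0x2d r5=0xc8  N=0 Z=0
after  3: r0=0xf7 r1=0x18 r2=0x1b r3=0x45 r4=0x2d r5=0xc8  N=0 Z=0
after  4: r0=0xf7 r1=0x10 r2=0x1b r3=0x45 r4=0x2d r5=0xc8  N=0 Z=0
after  5: r0=0xf7 r1=0x10 r2=0x8d r3=0x45 r4=0x2d r5=0xc8  N=1 Z=0
after  6: r0=0xf7 r1=0x10 r2=0x8d r3=0x84 r4=0x2d r5=0xc8  N=1 Z=0
after  7: r0=0xf7 r1=0x10 r2=0x8d r3=0x84 r4=0x2d r5=0xa9  N=1 Z=0
after  8: r0=0xf7 r1=0x10 r2=0x8d r3=0x84 r4=0xf7 r5=0xa9  N=1 Z=0
after  9: r0=0xf7 r1=0x10 r2=0x8d r3=0x8c r4=0xf7 r5=0xa9  N=1 Z=0
-- IRQ taken; context saved, return-PC = 10 --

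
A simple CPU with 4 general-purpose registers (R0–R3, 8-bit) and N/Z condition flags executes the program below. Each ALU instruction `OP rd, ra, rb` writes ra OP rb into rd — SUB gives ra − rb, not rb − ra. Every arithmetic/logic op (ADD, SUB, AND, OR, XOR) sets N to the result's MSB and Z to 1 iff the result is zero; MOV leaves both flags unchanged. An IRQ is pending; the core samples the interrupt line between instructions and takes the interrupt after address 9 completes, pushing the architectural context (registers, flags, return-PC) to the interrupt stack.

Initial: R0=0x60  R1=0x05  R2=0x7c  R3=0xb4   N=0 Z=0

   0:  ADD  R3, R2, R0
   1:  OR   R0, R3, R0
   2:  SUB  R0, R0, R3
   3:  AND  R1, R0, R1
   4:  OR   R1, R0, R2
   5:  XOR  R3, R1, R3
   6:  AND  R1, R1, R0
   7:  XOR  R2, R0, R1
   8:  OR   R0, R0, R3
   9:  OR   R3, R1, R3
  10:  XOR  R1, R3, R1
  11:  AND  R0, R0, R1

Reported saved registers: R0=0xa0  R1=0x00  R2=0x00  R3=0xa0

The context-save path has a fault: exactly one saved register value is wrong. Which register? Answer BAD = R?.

BAD = R1

after  0: R0=0x60 R1=0x05 R2=0x7c R3=0xdc  N=1 Z=0
after  1: R0=0xfc R1=0x05 R2=0x7c R3=0xdc  N=1 Z=0
after  2: R0=0x20 R1=0x05 R2=0x7c R3=0xdc  N=0 Z=0
after  3: R0=0x20 R1=0x00 R2=0x7c R3=0xdc  N=0 Z=1
after  4: R0=0x20 R1=0x7c R2=0x7c R3=0xdc  N=0 Z=0
after  5: R0=0x20 R1=0x7c R2=0x7c R3=0xa0  N=1 Z=0
after  6: R0=0x20 R1=0x20 R2=0x7c R3=0xa0  N=0 Z=0
after  7: R0=0x20 R1=0x20 R2=0x00 R3=0xa0  N=0 Z=1
after  8: R0=0xa0 R1=0x20 R2=0x00 R3=0xa0  N=1 Z=0
after  9: R0=0xa0 R1=0x20 R2=0x00 R3=0xa0  N=1 Z=0
-- IRQ taken; context saved, return-PC = 10 --
mismatch: R1: reported 0x00 vs actual 0x20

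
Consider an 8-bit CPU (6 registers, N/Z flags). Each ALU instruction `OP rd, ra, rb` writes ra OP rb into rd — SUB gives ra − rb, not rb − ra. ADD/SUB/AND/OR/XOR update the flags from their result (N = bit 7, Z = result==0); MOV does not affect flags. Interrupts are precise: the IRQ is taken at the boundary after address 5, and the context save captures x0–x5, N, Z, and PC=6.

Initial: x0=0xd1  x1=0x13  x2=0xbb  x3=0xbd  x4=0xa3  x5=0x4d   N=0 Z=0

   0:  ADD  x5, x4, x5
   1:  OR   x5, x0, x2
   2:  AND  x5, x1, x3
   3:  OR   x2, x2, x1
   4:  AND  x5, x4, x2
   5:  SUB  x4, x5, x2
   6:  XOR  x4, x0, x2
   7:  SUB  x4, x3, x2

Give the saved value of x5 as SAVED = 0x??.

SAVED = 0xa3

after  0: x0=0xd1 x1=0x13 x2=0xbb x3=0xbd x4=0xa3 x5=0xf0  N=1 Z=0
after  1: x0=0xd1 x1=0x13 x2=0xbb x3=0xbd x4=0xa3 x5=0xfb  N=1 Z=0
after  2: x0=0xd1 x1=0x13 x2=0xbb x3=0xbd x4=0xa3 x5=0x11  N=0 Z=0
after  3: x0=0xd1 x1=0x13 x2=0xbb x3=0xbd x4=0xa3 x5=0x11  N=1 Z=0
after  4: x0=0xd1 x1=0x13 x2=0xbb x3=0xbd x4=0xa3 x5=0xa3  N=1 Z=0
after  5: x0=0xd1 x1=0x13 x2=0xbb x3=0xbd x4=0xe8 x5=0xa3  N=1 Z=0
-- IRQ taken; context saved, return-PC = 6 --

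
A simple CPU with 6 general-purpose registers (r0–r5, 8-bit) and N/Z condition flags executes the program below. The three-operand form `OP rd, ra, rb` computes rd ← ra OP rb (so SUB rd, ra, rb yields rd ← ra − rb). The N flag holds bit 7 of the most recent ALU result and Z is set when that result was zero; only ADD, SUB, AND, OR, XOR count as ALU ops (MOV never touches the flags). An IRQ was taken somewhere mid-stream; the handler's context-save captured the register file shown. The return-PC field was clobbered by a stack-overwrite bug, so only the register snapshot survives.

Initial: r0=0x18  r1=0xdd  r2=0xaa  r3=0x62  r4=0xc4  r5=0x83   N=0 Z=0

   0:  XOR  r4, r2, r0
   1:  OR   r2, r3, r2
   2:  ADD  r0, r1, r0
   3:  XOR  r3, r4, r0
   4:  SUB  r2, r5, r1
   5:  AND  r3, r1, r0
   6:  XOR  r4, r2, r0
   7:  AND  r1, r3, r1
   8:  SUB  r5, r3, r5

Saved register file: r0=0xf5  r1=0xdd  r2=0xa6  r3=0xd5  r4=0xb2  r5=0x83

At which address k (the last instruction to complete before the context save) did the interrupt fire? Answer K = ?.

after  0: r0=0x18 r1=0xdd r2=0xaa r3=0x62 r4=0xb2 r5=0x83  N=1 Z=0
after  1: r0=0x18 r1=0xdd r2=0xea r3=0x62 r4=0xb2 r5=0x83  N=1 Z=0
after  2: r0=0xf5 r1=0xdd r2=0xea r3=0x62 r4=0xb2 r5=0x83  N=1 Z=0
after  3: r0=0xf5 r1=0xdd r2=0xea r3=0x47 r4=0xb2 r5=0x83  N=0 Z=0
after  4: r0=0xf5 r1=0xdd r2=0xa6 r3=0x47 r4=0xb2 r5=0x83  N=1 Z=0
after  5: r0=0xf5 r1=0xdd r2=0xa6 r3=0xd5 r4=0xb2 r5=0x83  N=1 Z=0
-- IRQ taken; context saved, return-PC = 6 --

K = 5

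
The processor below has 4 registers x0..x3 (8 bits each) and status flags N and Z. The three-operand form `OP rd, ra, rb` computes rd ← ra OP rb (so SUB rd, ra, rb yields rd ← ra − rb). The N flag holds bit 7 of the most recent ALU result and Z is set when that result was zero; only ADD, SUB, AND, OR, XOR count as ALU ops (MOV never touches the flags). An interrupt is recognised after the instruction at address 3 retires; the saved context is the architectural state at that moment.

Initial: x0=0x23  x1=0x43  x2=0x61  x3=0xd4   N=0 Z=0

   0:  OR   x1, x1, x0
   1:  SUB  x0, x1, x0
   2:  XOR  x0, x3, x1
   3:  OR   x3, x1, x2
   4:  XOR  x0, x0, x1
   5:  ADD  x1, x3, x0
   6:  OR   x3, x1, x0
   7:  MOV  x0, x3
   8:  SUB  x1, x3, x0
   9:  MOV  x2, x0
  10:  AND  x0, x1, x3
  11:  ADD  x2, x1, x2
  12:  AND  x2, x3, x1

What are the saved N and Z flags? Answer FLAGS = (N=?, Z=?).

FLAGS = (N=0, Z=0)

after  0: x0=0x23 x1=0x63 x2=0x61 x3=0xd4  N=0 Z=0
after  1: x0=0x40 x1=0x63 x2=0x61 x3=0xd4  N=0 Z=0
after  2: x0=0xb7 x1=0x63 x2=0x61 x3=0xd4  N=1 Z=0
after  3: x0=0xb7 x1=0x63 x2=0x61 x3=0x63  N=0 Z=0
-- IRQ taken; context saved, return-PC = 4 --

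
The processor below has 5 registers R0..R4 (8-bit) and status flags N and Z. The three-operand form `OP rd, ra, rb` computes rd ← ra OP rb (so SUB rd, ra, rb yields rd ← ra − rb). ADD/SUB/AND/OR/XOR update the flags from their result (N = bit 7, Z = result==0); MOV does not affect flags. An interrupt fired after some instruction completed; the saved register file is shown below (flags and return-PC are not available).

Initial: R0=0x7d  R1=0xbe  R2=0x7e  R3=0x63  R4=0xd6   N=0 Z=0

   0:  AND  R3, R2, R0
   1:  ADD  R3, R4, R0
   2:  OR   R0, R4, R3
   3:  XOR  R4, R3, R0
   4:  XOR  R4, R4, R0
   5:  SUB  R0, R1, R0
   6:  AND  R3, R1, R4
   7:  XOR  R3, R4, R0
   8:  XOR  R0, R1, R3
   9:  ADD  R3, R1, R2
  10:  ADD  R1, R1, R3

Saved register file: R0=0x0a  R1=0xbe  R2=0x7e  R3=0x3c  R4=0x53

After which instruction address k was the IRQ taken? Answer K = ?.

K = 9

after  0: R0=0x7d R1=0xbe R2=0x7e R3=0x7c R4=0xd6  N=0 Z=0
after  1: R0=0x7d R1=0xbe R2=0x7e R3=0x53 R4=0xd6  N=0 Z=0
after  2: R0=0xd7 R1=0xbe R2=0x7e R3=0x53 R4=0xd6  N=1 Z=0
after  3: R0=0xd7 R1=0xbe R2=0x7e R3=0x53 R4=0x84  N=1 Z=0
after  4: R0=0xd7 R1=0xbe R2=0x7e R3=0x53 R4=0x53  N=0 Z=0
after  5: R0=0xe7 R1=0xbe R2=0x7e R3=0x53 R4=0x53  N=1 Z=0
after  6: R0=0xe7 R1=0xbe R2=0x7e R3=0x12 R4=0x53  N=0 Z=0
after  7: R0=0xe7 R1=0xbe R2=0x7e R3=0xb4 R4=0x53  N=1 Z=0
after  8: R0=0x0a R1=0xbe R2=0x7e R3=0xb4 R4=0x53  N=0 Z=0
after  9: R0=0x0a R1=0xbe R2=0x7e R3=0x3c R4=0x53  N=0 Z=0
-- IRQ taken; context saved, return-PC = 10 --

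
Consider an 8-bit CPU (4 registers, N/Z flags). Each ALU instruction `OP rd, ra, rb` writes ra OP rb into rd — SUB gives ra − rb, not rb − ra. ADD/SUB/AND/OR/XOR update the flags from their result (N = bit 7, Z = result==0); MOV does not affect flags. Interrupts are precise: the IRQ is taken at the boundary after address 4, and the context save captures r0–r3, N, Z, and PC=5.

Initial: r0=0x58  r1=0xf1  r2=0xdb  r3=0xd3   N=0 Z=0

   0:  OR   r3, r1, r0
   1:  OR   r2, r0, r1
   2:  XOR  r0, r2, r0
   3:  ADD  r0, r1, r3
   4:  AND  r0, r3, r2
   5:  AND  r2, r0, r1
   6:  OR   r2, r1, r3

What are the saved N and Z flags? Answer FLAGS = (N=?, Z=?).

FLAGS = (N=1, Z=0)

after  0: r0=0x58 r1=0xf1 r2=0xdb r3=0xf9  N=1 Z=0
after  1: r0=0x58 r1=0xf1 r2=0xf9 r3=0xf9  N=1 Z=0
after  2: r0=0xa1 r1=0xf1 r2=0xf9 r3=0xf9  N=1 Z=0
after  3: r0=0xea r1=0xf1 r2=0xf9 r3=0xf9  N=1 Z=0
after  4: r0=0xf9 r1=0xf1 r2=0xf9 r3=0xf9  N=1 Z=0
-- IRQ taken; context saved, return-PC = 5 --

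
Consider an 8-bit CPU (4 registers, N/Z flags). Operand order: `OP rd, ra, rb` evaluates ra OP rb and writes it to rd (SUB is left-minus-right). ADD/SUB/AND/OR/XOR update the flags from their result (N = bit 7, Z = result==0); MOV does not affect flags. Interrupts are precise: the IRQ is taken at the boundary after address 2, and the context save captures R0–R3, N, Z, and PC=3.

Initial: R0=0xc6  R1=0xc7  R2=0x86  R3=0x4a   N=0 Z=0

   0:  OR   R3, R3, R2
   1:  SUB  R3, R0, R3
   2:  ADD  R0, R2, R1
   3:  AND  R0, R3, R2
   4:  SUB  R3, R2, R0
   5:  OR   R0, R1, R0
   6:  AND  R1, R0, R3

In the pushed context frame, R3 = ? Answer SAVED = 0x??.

SAVED = 0xf8

after  0: R0=0xc6 R1=0xc7 R2=0x86 R3=0xce  N=1 Z=0
after  1: R0=0xc6 R1=0xc7 R2=0x86 R3=0xf8  N=1 Z=0
after  2: R0=0x4d R1=0xc7 R2=0x86 R3=0xf8  N=0 Z=0
-- IRQ taken; context saved, return-PC = 3 --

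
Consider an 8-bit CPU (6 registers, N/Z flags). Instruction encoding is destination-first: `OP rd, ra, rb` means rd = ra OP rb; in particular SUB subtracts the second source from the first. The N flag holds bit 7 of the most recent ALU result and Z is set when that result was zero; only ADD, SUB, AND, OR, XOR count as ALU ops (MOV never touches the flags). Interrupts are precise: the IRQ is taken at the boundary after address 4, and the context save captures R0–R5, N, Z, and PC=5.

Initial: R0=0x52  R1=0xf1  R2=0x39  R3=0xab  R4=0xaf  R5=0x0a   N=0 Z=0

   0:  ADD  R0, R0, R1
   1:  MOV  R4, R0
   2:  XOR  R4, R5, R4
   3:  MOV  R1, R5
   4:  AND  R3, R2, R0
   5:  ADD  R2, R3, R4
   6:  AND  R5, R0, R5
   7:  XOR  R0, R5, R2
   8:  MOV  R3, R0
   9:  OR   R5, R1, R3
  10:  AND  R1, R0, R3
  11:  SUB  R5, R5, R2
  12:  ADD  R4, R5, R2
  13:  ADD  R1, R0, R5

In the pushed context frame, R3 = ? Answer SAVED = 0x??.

SAVED = 0x01

after  0: R0=0x43 R1=0xf1 R2=0x39 R3=0xab R4=0xaf R5=0x0a  N=0 Z=0
after  1: R0=0x43 R1=0xf1 R2=0x39 R3=0xab R4=0x43 R5=0x0a  N=0 Z=0
after  2: R0=0x43 R1=0xf1 R2=0x39 R3=0xab R4=0x49 R5=0x0a  N=0 Z=0
after  3: R0=0x43 R1=0x0a R2=0x39 R3=0xab R4=0x49 R5=0x0a  N=0 Z=0
after  4: R0=0x43 R1=0x0a R2=0x39 R3=0x01 R4=0x49 R5=0x0a  N=0 Z=0
-- IRQ taken; context saved, return-PC = 5 --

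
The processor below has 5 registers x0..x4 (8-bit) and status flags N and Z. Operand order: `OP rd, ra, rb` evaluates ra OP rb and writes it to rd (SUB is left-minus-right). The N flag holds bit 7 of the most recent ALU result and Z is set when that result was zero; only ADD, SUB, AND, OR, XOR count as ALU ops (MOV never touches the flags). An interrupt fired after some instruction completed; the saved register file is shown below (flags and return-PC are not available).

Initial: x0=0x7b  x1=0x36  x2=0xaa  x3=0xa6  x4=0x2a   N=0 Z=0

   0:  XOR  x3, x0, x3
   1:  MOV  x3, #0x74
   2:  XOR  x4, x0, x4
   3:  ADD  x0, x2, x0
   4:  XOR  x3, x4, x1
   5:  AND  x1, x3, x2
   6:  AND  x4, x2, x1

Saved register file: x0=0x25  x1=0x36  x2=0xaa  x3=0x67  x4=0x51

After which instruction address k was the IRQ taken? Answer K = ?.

K = 4

after  0: x0=0x7b x1=0x36 x2=0xaa x3=0xdd x4=0x2a  N=1 Z=0
after  1: x0=0x7b x1=0x36 x2=0xaa x3=0x74 x4=0x2a  N=1 Z=0
after  2: x0=0x7b x1=0x36 x2=0xaa x3=0x74 x4=0x51  N=0 Z=0
after  3: x0=0x25 x1=0x36 x2=0xaa x3=0x74 x4=0x51  N=0 Z=0
after  4: x0=0x25 x1=0x36 x2=0xaa x3=0x67 x4=0x51  N=0 Z=0
-- IRQ taken; context saved, return-PC = 5 --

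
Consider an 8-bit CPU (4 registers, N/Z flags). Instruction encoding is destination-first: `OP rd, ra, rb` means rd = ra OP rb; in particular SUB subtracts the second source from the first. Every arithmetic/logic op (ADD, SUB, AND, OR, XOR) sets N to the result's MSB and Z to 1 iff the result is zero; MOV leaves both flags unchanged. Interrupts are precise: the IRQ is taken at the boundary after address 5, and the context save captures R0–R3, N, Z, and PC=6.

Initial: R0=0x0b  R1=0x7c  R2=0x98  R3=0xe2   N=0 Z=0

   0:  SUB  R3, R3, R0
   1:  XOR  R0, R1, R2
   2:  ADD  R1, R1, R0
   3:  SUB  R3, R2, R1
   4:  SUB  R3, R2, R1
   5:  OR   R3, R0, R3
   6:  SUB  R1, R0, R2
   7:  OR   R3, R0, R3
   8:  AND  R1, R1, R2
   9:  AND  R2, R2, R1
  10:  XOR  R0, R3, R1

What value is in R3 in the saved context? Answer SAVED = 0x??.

SAVED = 0xfc

after  0: R0=0x0b R1=0x7c R2=0x98 R3=0xd7  N=1 Z=0
after  1: R0=0xe4 R1=0x7c R2=0x98 R3=0xd7  N=1 Z=0
after  2: R0=0xe4 R1=0x60 R2=0x98 R3=0xd7  N=0 Z=0
after  3: R0=0xe4 R1=0x60 R2=0x98 R3=0x38  N=0 Z=0
after  4: R0=0xe4 R1=0x60 R2=0x98 R3=0x38  N=0 Z=0
after  5: R0=0xe4 R1=0x60 R2=0x98 R3=0xfc  N=1 Z=0
-- IRQ taken; context saved, return-PC = 6 --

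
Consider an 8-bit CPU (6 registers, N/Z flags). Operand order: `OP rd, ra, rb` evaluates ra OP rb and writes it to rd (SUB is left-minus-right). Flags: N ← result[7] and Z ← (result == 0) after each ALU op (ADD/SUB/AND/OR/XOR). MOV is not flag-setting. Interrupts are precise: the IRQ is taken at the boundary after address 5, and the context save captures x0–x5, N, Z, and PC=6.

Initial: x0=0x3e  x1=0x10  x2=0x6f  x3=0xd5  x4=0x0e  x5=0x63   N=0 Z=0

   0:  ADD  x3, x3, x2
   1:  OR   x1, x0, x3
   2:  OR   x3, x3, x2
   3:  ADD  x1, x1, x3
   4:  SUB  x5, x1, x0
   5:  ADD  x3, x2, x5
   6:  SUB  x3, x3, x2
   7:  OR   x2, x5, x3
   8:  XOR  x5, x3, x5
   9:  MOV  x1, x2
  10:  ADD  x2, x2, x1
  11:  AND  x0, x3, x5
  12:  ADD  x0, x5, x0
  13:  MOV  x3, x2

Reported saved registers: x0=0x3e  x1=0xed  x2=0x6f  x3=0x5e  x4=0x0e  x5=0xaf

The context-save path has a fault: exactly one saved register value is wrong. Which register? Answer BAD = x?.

after  0: x0=0x3e x1=0x10 x2=0x6f x3=0x44 x4=0x0e x5=0x63  N=0 Z=0
after  1: x0=0x3e x1=0x7e x2=0x6f x3=0x44 x4=0x0e x5=0x63  N=0 Z=0
after  2: x0=0x3e x1=0x7e x2=0x6f x3=0x6f x4=0x0e x5=0x63  N=0 Z=0
after  3: x0=0x3e x1=0xed x2=0x6f x3=0x6f x4=0x0e x5=0x63  N=1 Z=0
after  4: x0=0x3e x1=0xed x2=0x6f x3=0x6f x4=0x0e x5=0xaf  N=1 Z=0
after  5: x0=0x3e x1=0xed x2=0x6f x3=0x1e x4=0x0e x5=0xaf  N=0 Z=0
-- IRQ taken; context saved, return-PC = 6 --
mismatch: x3: reported 0x5e vs actual 0x1e

BAD = x3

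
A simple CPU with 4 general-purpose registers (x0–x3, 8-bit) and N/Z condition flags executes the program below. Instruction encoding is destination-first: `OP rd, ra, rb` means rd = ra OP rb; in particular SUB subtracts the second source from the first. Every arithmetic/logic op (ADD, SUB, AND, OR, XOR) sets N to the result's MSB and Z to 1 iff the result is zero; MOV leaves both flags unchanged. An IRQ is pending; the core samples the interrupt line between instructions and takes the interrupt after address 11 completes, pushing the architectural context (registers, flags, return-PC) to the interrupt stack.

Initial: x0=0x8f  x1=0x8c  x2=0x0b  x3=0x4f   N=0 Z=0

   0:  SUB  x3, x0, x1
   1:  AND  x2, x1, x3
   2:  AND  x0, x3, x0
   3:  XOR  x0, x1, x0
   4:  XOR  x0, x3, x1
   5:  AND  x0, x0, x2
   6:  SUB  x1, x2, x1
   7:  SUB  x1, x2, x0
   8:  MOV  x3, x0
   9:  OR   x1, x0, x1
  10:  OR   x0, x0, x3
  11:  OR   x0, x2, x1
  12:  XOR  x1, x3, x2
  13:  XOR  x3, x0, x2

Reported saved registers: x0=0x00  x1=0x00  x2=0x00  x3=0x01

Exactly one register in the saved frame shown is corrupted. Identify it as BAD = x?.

BAD = x3

after  0: x0=0x8f x1=0x8c x2=0x0b x3=0x03  N=0 Z=0
after  1: x0=0x8f x1=0x8c x2=0x00 x3=0x03  N=0 Z=1
after  2: x0=0x03 x1=0x8c x2=0x00 x3=0x03  N=0 Z=0
after  3: x0=0x8f x1=0x8c x2=0x00 x3=0x03  N=1 Z=0
after  4: x0=0x8f x1=0x8c x2=0x00 x3=0x03  N=1 Z=0
after  5: x0=0x00 x1=0x8c x2=0x00 x3=0x03  N=0 Z=1
after  6: x0=0x00 x1=0x74 x2=0x00 x3=0x03  N=0 Z=0
after  7: x0=0x00 x1=0x00 x2=0x00 x3=0x03  N=0 Z=1
after  8: x0=0x00 x1=0x00 x2=0x00 x3=0x00  N=0 Z=1
after  9: x0=0x00 x1=0x00 x2=0x00 x3=0x00  N=0 Z=1
after 10: x0=0x00 x1=0x00 x2=0x00 x3=0x00  N=0 Z=1
after 11: x0=0x00 x1=0x00 x2=0x00 x3=0x00  N=0 Z=1
-- IRQ taken; context saved, return-PC = 12 --
mismatch: x3: reported 0x01 vs actual 0x00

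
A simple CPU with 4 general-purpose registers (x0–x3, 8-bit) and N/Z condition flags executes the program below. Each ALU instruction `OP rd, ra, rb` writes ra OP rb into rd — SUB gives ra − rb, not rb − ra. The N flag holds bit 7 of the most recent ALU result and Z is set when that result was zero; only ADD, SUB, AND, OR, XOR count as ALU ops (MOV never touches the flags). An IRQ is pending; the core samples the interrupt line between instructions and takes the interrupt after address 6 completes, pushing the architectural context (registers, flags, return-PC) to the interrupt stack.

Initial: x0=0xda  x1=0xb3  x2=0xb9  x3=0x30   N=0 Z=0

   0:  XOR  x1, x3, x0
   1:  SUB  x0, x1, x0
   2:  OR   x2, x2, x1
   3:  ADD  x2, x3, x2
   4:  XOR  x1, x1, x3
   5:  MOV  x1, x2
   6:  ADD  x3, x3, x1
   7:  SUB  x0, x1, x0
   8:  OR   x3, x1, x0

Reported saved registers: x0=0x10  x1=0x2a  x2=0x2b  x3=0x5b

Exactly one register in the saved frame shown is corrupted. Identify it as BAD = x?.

BAD = x1

after  0: x0=0xda x1=0xea x2=0xb9 x3=0x30  N=1 Z=0
after  1: x0=0x10 x1=0xea x2=0xb9 x3=0x30  N=0 Z=0
after  2: x0=0x10 x1=0xea x2=0xfb x3=0x30  N=1 Z=0
after  3: x0=0x10 x1=0xea x2=0x2b x3=0x30  N=0 Z=0
after  4: x0=0x10 x1=0xda x2=0x2b x3=0x30  N=1 Z=0
after  5: x0=0x10 x1=0x2b x2=0x2b x3=0x30  N=1 Z=0
after  6: x0=0x10 x1=0x2b x2=0x2b x3=0x5b  N=0 Z=0
-- IRQ taken; context saved, return-PC = 7 --
mismatch: x1: reported 0x2a vs actual 0x2b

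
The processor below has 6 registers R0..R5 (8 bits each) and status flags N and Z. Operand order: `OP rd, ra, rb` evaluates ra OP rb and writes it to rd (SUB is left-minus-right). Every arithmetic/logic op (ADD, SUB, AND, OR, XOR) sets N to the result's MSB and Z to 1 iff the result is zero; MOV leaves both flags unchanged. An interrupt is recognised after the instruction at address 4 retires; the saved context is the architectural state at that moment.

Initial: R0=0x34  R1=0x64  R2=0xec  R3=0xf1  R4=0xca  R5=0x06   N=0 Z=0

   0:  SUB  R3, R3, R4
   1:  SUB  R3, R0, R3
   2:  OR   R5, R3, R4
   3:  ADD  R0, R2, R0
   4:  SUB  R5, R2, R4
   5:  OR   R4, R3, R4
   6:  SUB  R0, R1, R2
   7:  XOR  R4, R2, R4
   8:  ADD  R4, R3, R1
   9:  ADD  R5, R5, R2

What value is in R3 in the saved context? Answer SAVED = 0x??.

after  0: R0=0x34 R1=0x64 R2=0xec R3=0x27 R4=0xca R5=0x06  N=0 Z=0
after  1: R0=0x34 R1=0x64 R2=0xec R3=0x0d R4=0xca R5=0x06  N=0 Z=0
after  2: R0=0x34 R1=0x64 R2=0xec R3=0x0d R4=0xca R5=0xcf  N=1 Z=0
after  3: R0=0x20 R1=0x64 R2=0xec R3=0x0d R4=0xca R5=0xcf  N=0 Z=0
after  4: R0=0x20 R1=0x64 R2=0xec R3=0x0d R4=0xca R5=0x22  N=0 Z=0
-- IRQ taken; context saved, return-PC = 5 --

SAVED = 0x0d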